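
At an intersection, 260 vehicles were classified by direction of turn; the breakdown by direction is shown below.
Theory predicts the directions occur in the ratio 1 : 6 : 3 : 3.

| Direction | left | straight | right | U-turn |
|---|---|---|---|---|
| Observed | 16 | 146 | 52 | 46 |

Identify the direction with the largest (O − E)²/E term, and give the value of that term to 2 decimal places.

straight, 5.63

Ratio total = 13. Expected counts: 260×1/13 = 20, 260×6/13 = 120, 260×3/13 = 60, 260×3/13 = 60.
χ² = (16−20)²/20 + (146−120)²/120 + (52−60)²/60 + (46−60)²/60
   = 0.800 + 5.633 + 1.067 + 3.267
The largest term is for straight: 5.63.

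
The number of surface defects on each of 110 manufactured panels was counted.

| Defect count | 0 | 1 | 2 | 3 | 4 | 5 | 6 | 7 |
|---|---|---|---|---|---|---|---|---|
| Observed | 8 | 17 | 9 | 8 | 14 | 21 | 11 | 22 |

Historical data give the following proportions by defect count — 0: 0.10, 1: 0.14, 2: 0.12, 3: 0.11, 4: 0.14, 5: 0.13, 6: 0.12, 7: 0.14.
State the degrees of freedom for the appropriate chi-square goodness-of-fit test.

There are k = 8 categories and no parameters were estimated from the data, so df = 8 − 1 = 7.

7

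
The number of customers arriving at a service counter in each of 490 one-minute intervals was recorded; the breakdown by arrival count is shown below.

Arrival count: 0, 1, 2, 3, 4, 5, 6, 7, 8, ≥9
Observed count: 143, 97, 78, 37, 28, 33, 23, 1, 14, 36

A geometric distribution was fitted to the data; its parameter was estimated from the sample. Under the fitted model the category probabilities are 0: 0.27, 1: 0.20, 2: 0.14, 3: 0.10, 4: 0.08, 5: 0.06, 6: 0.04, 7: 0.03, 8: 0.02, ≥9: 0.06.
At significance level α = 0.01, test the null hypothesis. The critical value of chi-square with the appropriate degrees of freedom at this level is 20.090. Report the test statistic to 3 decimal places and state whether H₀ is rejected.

25.383; reject

Expected counts E_i = n·p_i: 490×0.27 = 132.3, 490×0.20 = 98, 490×0.14 = 68.6, 490×0.10 = 49, 490×0.08 = 39.2, 490×0.06 = 29.4, 490×0.04 = 19.6, 490×0.03 = 14.7, 490×0.02 = 9.8, 490×0.06 = 29.4.
0: (143 − 132.3)²/132.3 = 114.49/132.3 = 0.8654
1: (97 − 98)²/98 = 1/98 = 0.0102
2: (78 − 68.6)²/68.6 = 88.36/68.6 = 1.2880
3: (37 − 49)²/49 = 144/49 = 2.9388
4: (28 − 39.2)²/39.2 = 125.44/39.2 = 3.2000
5: (33 − 29.4)²/29.4 = 12.96/29.4 = 0.4408
6: (23 − 19.6)²/19.6 = 11.56/19.6 = 0.5898
7: (1 − 14.7)²/14.7 = 187.69/14.7 = 12.7680
8: (14 − 9.8)²/9.8 = 17.64/9.8 = 1.8000
≥9: (36 − 29.4)²/29.4 = 43.56/29.4 = 1.4816
Sum = 25.383
df = 8. Since 25.383 > 20.090, we reject H₀.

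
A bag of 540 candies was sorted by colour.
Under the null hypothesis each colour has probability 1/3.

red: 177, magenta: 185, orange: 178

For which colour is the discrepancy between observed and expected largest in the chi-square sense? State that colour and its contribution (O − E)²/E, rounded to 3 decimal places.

Under H₀ each category has probability 1/3, so each expected count is 540/3 = 180.
cat          O        E   (O−E)²/E
red        177      180     0.0500
magenta    185      180     0.1389
orange     178      180     0.0222
The largest term is for magenta: 0.139.

magenta, 0.139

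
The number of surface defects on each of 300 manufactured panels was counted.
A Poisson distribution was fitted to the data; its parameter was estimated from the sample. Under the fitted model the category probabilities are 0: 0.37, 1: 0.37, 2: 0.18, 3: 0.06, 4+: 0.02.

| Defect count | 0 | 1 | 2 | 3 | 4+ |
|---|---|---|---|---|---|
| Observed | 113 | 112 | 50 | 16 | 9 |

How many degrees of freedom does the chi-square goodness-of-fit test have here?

There are k = 5 categories and 1 parameter estimated from the data, so df = 5 − 1 − 1 = 3.

3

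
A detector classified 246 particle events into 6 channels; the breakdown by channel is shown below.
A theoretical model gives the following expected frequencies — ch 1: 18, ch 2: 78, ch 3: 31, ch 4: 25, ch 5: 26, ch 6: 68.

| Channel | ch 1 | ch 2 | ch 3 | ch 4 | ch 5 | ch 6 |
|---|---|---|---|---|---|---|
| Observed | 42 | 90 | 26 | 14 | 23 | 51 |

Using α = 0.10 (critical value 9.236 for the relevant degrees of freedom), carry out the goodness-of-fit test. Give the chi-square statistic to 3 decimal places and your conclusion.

44.089; reject

χ² = (42−18)²/18 + (90−78)²/78 + (26−31)²/31 + (14−25)²/25 + (23−26)²/26 + (51−68)²/68
   = 32.0000 + 1.8462 + 0.8065 + 4.8400 + 0.3462 + 4.2500
Sum = 44.089
df = 5. Since 44.089 > 9.236, we reject H₀.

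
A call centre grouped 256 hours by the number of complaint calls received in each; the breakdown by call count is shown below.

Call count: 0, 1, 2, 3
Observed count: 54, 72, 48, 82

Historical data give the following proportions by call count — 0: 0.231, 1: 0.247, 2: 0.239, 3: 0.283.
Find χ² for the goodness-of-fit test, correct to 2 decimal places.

Expected counts E_i = n·p_i: 256×0.231 = 59.136, 256×0.247 = 63.232, 256×0.239 = 61.184, 256×0.283 = 72.448.
0: (54 − 59.136)²/59.136 = 26.378496/59.136 = 0.446
1: (72 − 63.232)²/63.232 = 76.877824/63.232 = 1.216
2: (48 − 61.184)²/61.184 = 173.817856/61.184 = 2.841
3: (82 − 72.448)²/72.448 = 91.240704/72.448 = 1.259
Sum = 5.76

5.76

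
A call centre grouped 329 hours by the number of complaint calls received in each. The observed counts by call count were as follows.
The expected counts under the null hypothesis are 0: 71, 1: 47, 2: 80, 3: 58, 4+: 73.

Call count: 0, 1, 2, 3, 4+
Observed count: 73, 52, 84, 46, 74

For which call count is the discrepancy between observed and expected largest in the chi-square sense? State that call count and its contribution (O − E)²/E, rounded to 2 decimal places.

3, 2.48

cat         O        E   (O−E)²/E
0          73       71      0.056
1          52       47      0.532
2          84       80      0.200
3          46       58      2.483
4+         74       73      0.014
The largest term is for 3: 2.48.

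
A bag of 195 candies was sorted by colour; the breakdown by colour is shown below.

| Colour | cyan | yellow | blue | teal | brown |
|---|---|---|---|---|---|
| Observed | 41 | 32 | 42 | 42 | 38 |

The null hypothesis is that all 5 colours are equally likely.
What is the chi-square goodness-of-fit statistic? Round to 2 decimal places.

1.85

Expected count for each of the 5 categories: 195/5 = 39.
cat         O        E   (O−E)²/E
cyan       41       39      0.103
yellow     32       39      1.256
blue       42       39      0.231
teal       42       39      0.231
brown      38       39      0.026
Sum = 1.85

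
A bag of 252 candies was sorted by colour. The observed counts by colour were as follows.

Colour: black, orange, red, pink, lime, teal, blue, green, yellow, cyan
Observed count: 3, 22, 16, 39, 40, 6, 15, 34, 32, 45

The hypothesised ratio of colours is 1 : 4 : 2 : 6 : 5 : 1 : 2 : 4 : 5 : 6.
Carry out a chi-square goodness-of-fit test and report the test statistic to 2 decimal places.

Ratio total = 36. Expected counts: 252×1/36 = 7, 252×4/36 = 28, 252×2/36 = 14, 252×6/36 = 42, 252×5/36 = 35, 252×1/36 = 7, 252×2/36 = 14, 252×4/36 = 28, 252×5/36 = 35, 252×6/36 = 42.
χ² = (3−7)²/7 + (22−28)²/28 + (16−14)²/14 + (39−42)²/42 + (40−35)²/35 + (6−7)²/7 + (15−14)²/14 + (34−28)²/28 + (32−35)²/35 + (45−42)²/42
   = 2.286 + 1.286 + 0.286 + 0.214 + 0.714 + 0.143 + 0.071 + 1.286 + 0.257 + 0.214
Sum = 6.76

6.76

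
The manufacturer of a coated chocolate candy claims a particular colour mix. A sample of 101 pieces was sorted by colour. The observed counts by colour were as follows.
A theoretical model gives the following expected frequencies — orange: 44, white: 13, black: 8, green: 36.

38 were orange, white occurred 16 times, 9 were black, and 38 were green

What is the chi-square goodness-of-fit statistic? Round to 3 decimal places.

χ² = (38−44)²/44 + (16−13)²/13 + (9−8)²/8 + (38−36)²/36
   = 0.8182 + 0.6923 + 0.1250 + 0.1111
Sum = 1.747

1.747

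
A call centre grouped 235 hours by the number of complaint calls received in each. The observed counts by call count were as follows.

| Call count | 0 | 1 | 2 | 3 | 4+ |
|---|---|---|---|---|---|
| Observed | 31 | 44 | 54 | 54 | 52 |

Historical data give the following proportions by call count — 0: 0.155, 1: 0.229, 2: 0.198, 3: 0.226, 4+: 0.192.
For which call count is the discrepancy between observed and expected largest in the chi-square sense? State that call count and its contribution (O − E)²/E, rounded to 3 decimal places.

1, 1.790

Expected counts E_i = n·p_i: 235×0.155 = 36.425, 235×0.229 = 53.815, 235×0.198 = 46.53, 235×0.226 = 53.11, 235×0.192 = 45.12.
χ² = (31−36.425)²/36.425 + (44−53.815)²/53.815 + (54−46.53)²/46.53 + (54−53.11)²/53.11 + (52−45.12)²/45.12
   = 0.8080 + 1.7901 + 1.1992 + 0.0149 + 1.0491
The largest term is for 1: 1.790.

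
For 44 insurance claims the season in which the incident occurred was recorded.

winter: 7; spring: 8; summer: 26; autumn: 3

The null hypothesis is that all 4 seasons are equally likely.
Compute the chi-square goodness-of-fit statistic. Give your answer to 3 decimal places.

Expected count for each of the 4 categories: 44/4 = 11.
χ² = (7−11)²/11 + (8−11)²/11 + (26−11)²/11 + (3−11)²/11
   = 1.4545 + 0.8182 + 20.4545 + 5.8182
Sum = 28.545

28.545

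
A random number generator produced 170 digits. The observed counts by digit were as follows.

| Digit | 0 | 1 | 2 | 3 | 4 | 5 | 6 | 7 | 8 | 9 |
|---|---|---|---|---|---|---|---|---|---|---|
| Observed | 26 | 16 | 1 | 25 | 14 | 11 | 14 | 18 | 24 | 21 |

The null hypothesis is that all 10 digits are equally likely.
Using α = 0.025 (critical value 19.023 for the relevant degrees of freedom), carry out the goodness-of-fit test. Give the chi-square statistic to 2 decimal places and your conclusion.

30.71; reject

Under H₀ each category has probability 1/10, so each expected count is 170/10 = 17.
χ² = (26−17)²/17 + (16−17)²/17 + (1−17)²/17 + (25−17)²/17 + (14−17)²/17 + (11−17)²/17 + (14−17)²/17 + (18−17)²/17 + (24−17)²/17 + (21−17)²/17
   = 4.765 + 0.059 + 15.059 + 3.765 + 0.529 + 2.118 + 0.529 + 0.059 + 2.882 + 0.941
Sum = 30.71
df = 9. Since 30.71 > 19.023, we reject H₀.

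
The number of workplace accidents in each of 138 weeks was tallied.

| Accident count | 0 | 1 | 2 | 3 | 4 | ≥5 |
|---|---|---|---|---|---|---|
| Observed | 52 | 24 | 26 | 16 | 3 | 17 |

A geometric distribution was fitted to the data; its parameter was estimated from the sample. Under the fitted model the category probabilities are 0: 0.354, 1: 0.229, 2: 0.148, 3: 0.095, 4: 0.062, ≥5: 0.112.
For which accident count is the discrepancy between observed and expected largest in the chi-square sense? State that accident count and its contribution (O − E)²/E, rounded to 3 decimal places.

4, 3.608

Expected counts E_i = n·p_i: 138×0.354 = 48.852, 138×0.229 = 31.602, 138×0.148 = 20.424, 138×0.095 = 13.11, 138×0.062 = 8.556, 138×0.112 = 15.456.
0: (52 − 48.852)²/48.852 = 9.909904/48.852 = 0.2029
1: (24 − 31.602)²/31.602 = 57.790404/31.602 = 1.8287
2: (26 − 20.424)²/20.424 = 31.091776/20.424 = 1.5223
3: (16 − 13.11)²/13.11 = 8.3521/13.11 = 0.6371
4: (3 − 8.556)²/8.556 = 30.869136/8.556 = 3.6079
≥5: (17 − 15.456)²/15.456 = 2.383936/15.456 = 0.1542
The largest term is for 4: 3.608.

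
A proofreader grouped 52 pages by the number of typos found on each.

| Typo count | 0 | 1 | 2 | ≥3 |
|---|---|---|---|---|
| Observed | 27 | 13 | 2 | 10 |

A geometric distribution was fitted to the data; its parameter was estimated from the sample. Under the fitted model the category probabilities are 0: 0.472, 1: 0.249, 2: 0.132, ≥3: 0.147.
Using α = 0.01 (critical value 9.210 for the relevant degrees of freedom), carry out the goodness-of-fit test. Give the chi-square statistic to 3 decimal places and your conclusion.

4.419; do not reject

Expected counts E_i = n·p_i: 52×0.472 = 24.544, 52×0.249 = 12.948, 52×0.132 = 6.864, 52×0.147 = 7.644.
0: (27 − 24.544)²/24.544 = 6.031936/24.544 = 0.2458
1: (13 − 12.948)²/12.948 = 0.002704/12.948 = 0.0002
2: (2 − 6.864)²/6.864 = 23.658496/6.864 = 3.4468
≥3: (10 − 7.644)²/7.644 = 5.550736/7.644 = 0.7262
Sum = 4.419
df = 2. Since 4.419 < 9.210, we do not reject H₀.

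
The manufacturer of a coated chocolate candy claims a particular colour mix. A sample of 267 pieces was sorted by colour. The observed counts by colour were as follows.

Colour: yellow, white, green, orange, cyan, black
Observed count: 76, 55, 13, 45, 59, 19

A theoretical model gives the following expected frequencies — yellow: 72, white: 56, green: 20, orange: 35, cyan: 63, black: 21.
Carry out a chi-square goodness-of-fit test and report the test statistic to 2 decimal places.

5.99

χ² = (76−72)²/72 + (55−56)²/56 + (13−20)²/20 + (45−35)²/35 + (59−63)²/63 + (19−21)²/21
   = 0.222 + 0.018 + 2.450 + 2.857 + 0.254 + 0.190
Sum = 5.99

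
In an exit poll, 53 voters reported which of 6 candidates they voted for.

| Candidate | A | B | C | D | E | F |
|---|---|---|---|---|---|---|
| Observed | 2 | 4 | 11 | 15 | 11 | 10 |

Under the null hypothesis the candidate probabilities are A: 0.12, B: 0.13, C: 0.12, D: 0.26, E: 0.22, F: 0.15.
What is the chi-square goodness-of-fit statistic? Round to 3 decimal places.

Expected counts E_i = n·p_i: 53×0.12 = 6.36, 53×0.13 = 6.89, 53×0.12 = 6.36, 53×0.26 = 13.78, 53×0.22 = 11.66, 53×0.15 = 7.95.
A: (2 − 6.36)²/6.36 = 19.0096/6.36 = 2.9889
B: (4 − 6.89)²/6.89 = 8.3521/6.89 = 1.2122
C: (11 − 6.36)²/6.36 = 21.5296/6.36 = 3.3852
D: (15 − 13.78)²/13.78 = 1.4884/13.78 = 0.1080
E: (11 − 11.66)²/11.66 = 0.4356/11.66 = 0.0374
F: (10 − 7.95)²/7.95 = 4.2025/7.95 = 0.5286
Sum = 8.260

8.260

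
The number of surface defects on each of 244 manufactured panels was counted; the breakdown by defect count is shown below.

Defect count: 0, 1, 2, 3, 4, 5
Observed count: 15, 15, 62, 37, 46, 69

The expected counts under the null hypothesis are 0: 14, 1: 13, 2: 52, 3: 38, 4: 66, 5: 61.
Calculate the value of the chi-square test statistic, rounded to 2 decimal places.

9.44

χ² = (15−14)²/14 + (15−13)²/13 + (62−52)²/52 + (37−38)²/38 + (46−66)²/66 + (69−61)²/61
   = 0.071 + 0.308 + 1.923 + 0.026 + 6.061 + 1.049
Sum = 9.44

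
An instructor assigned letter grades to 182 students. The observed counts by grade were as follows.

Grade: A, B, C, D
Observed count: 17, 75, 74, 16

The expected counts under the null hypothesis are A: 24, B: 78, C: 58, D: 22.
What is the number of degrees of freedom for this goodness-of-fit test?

3

There are k = 4 categories and no parameters were estimated from the data, so df = 4 − 1 = 3.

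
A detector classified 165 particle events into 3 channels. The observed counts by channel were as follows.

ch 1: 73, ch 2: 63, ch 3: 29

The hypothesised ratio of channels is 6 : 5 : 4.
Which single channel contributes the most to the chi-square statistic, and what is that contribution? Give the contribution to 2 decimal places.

Ratio total = 15. Expected counts: 165×6/15 = 66, 165×5/15 = 55, 165×4/15 = 44.
ch 1: (73 − 66)²/66 = 49/66 = 0.742
ch 2: (63 − 55)²/55 = 64/55 = 1.164
ch 3: (29 − 44)²/44 = 225/44 = 5.114
The largest term is for ch 3: 5.11.

ch 3, 5.11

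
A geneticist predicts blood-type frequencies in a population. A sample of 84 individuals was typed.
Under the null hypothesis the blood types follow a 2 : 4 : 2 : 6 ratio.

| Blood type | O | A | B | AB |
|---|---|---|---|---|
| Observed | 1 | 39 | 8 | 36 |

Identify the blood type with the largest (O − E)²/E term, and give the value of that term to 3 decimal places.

Ratio total = 14. Expected counts: 84×2/14 = 12, 84×4/14 = 24, 84×2/14 = 12, 84×6/14 = 36.
O: (1 − 12)²/12 = 121/12 = 10.0833
A: (39 − 24)²/24 = 225/24 = 9.3750
B: (8 − 12)²/12 = 16/12 = 1.3333
AB: (36 − 36)²/36 = 0/36 = 0.0000
The largest term is for O: 10.083.

O, 10.083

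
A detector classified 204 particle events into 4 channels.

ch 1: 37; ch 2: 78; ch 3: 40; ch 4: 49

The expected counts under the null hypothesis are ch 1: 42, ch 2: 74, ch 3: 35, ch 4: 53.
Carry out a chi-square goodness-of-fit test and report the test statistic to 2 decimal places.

1.83

cat         O        E   (O−E)²/E
ch 1       37       42      0.595
ch 2       78       74      0.216
ch 3       40       35      0.714
ch 4       49       53      0.302
Sum = 1.83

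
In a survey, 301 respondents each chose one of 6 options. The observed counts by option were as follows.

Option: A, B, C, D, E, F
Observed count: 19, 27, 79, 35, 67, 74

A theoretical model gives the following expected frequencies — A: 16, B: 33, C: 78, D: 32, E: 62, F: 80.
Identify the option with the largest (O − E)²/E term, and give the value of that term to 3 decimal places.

B, 1.091

A: (19 − 16)²/16 = 9/16 = 0.5625
B: (27 − 33)²/33 = 36/33 = 1.0909
C: (79 − 78)²/78 = 1/78 = 0.0128
D: (35 − 32)²/32 = 9/32 = 0.2813
E: (67 − 62)²/62 = 25/62 = 0.4032
F: (74 − 80)²/80 = 36/80 = 0.4500
The largest term is for B: 1.091.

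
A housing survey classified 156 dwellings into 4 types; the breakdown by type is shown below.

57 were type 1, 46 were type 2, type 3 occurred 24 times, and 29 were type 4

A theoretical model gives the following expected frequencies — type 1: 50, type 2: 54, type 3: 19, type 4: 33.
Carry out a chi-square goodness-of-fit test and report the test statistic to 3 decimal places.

χ² = (57−50)²/50 + (46−54)²/54 + (24−19)²/19 + (29−33)²/33
   = 0.9800 + 1.1852 + 1.3158 + 0.4848
Sum = 3.966

3.966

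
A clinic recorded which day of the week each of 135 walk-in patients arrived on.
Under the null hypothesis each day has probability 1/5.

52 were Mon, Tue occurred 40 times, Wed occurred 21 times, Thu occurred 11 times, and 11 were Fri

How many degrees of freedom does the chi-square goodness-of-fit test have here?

4

There are k = 5 categories and no parameters were estimated from the data, so df = 5 − 1 = 4.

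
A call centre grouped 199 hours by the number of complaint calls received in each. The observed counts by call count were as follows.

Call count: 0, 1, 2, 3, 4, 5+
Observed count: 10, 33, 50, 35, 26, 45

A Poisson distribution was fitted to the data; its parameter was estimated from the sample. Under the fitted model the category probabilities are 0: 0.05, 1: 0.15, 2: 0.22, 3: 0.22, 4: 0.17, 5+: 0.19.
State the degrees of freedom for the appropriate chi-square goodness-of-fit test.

There are k = 6 categories and 1 parameter estimated from the data, so df = 6 − 1 − 1 = 4.

4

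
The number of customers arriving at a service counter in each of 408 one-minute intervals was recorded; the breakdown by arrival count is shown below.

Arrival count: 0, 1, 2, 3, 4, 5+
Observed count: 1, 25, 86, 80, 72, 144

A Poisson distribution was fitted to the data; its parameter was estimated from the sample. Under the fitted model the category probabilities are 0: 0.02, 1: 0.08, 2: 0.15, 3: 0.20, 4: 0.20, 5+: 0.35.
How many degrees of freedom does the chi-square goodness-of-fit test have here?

4

There are k = 6 categories and 1 parameter estimated from the data, so df = 6 − 1 − 1 = 4.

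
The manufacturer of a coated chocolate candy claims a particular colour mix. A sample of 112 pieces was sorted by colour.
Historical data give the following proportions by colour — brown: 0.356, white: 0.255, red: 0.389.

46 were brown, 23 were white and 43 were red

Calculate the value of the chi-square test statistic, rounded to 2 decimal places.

Expected counts E_i = n·p_i: 112×0.356 = 39.872, 112×0.255 = 28.56, 112×0.389 = 43.568.
brown: (46 − 39.872)²/39.872 = 37.552384/39.872 = 0.942
white: (23 − 28.56)²/28.56 = 30.9136/28.56 = 1.082
red: (43 − 43.568)²/43.568 = 0.322624/43.568 = 0.007
Sum = 2.03

2.03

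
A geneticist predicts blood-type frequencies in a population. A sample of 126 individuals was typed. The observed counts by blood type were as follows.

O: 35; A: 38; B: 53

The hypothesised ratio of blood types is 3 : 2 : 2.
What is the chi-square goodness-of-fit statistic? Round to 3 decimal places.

Ratio total = 7. Expected counts: 126×3/7 = 54, 126×2/7 = 36, 126×2/7 = 36.
cat         O        E   (O−E)²/E
O          35       54     6.6852
A          38       36     0.1111
B          53       36     8.0278
Sum = 14.824

14.824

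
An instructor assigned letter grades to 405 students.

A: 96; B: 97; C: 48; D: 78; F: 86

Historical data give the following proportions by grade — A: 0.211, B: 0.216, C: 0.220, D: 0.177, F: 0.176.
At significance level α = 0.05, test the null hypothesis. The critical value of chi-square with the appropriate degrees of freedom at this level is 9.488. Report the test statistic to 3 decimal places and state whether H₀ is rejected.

24.892; reject

Expected counts E_i = n·p_i: 405×0.211 = 85.455, 405×0.216 = 87.48, 405×0.220 = 89.1, 405×0.177 = 71.685, 405×0.176 = 71.28.
A: (96 − 85.455)²/85.455 = 111.197025/85.455 = 1.3012
B: (97 − 87.48)²/87.48 = 90.6304/87.48 = 1.0360
C: (48 − 89.1)²/89.1 = 1689.21/89.1 = 18.9586
D: (78 − 71.685)²/71.685 = 39.879225/71.685 = 0.5563
F: (86 − 71.28)²/71.28 = 216.6784/71.28 = 3.0398
Sum = 24.892
df = 4. Since 24.892 > 9.488, we reject H₀.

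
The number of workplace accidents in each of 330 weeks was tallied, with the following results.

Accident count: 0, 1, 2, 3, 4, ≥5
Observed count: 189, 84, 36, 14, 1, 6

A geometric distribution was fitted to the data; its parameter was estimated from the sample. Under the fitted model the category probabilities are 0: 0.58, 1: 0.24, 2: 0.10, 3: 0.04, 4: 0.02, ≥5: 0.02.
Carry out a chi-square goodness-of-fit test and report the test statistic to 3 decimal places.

Expected counts E_i = n·p_i: 330×0.58 = 191.4, 330×0.24 = 79.2, 330×0.10 = 33, 330×0.04 = 13.2, 330×0.02 = 6.6, 330×0.02 = 6.6.
χ² = (189−191.4)²/191.4 + (84−79.2)²/79.2 + (36−33)²/33 + (14−13.2)²/13.2 + (1−6.6)²/6.6 + (6−6.6)²/6.6
   = 0.0301 + 0.2909 + 0.2727 + 0.0485 + 4.7515 + 0.0545
Sum = 5.448

5.448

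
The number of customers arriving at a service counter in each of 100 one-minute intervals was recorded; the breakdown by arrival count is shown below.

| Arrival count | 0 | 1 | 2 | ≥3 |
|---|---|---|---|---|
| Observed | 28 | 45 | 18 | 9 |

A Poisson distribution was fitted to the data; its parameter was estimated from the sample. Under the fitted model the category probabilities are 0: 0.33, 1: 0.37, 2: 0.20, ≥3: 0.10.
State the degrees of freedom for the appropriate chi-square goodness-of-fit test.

2

There are k = 4 categories and 1 parameter estimated from the data, so df = 4 − 1 − 1 = 2.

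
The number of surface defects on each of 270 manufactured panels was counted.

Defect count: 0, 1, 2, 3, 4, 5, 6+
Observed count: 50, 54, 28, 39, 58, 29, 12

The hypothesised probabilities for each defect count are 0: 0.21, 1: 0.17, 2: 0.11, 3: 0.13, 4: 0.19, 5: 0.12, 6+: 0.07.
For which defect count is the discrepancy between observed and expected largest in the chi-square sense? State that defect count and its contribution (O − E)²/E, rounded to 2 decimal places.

Expected counts E_i = n·p_i: 270×0.21 = 56.7, 270×0.17 = 45.9, 270×0.11 = 29.7, 270×0.13 = 35.1, 270×0.19 = 51.3, 270×0.12 = 32.4, 270×0.07 = 18.9.
cat         O        E   (O−E)²/E
0          50     56.7      0.792
1          54     45.9      1.429
2          28     29.7      0.097
3          39     35.1      0.433
4          58     51.3      0.875
5          29     32.4      0.357
6+         12     18.9      2.519
The largest term is for 6+: 2.52.

6+, 2.52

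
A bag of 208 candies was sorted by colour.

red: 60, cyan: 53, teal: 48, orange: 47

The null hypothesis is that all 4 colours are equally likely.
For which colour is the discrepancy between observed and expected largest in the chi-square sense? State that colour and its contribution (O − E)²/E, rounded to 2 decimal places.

red, 1.23

Under H₀ each category has probability 1/4, so each expected count is 208/4 = 52.
red: (60 − 52)²/52 = 64/52 = 1.231
cyan: (53 − 52)²/52 = 1/52 = 0.019
teal: (48 − 52)²/52 = 16/52 = 0.308
orange: (47 − 52)²/52 = 25/52 = 0.481
The largest term is for red: 1.23.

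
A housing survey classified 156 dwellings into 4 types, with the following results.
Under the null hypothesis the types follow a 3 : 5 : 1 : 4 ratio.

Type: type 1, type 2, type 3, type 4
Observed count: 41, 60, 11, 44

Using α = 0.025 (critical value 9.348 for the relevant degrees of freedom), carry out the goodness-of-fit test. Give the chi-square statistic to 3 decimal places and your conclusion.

1.111; do not reject

Ratio total = 13. Expected counts: 156×3/13 = 36, 156×5/13 = 60, 156×1/13 = 12, 156×4/13 = 48.
type 1: (41 − 36)²/36 = 25/36 = 0.6944
type 2: (60 − 60)²/60 = 0/60 = 0.0000
type 3: (11 − 12)²/12 = 1/12 = 0.0833
type 4: (44 − 48)²/48 = 16/48 = 0.3333
Sum = 1.111
df = 3. Since 1.111 < 9.348, we do not reject H₀.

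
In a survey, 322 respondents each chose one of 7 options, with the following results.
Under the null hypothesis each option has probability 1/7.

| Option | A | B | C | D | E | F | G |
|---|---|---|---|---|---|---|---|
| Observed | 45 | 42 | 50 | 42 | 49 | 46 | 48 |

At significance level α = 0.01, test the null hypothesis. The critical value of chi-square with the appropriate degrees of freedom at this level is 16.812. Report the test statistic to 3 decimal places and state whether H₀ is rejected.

Expected count for each of the 7 categories: 322/7 = 46.
A: (45 − 46)²/46 = 1/46 = 0.0217
B: (42 − 46)²/46 = 16/46 = 0.3478
C: (50 − 46)²/46 = 16/46 = 0.3478
D: (42 − 46)²/46 = 16/46 = 0.3478
E: (49 − 46)²/46 = 9/46 = 0.1957
F: (46 − 46)²/46 = 0/46 = 0.0000
G: (48 − 46)²/46 = 4/46 = 0.0870
Sum = 1.348
df = 6. Since 1.348 < 16.812, we do not reject H₀.

1.348; do not reject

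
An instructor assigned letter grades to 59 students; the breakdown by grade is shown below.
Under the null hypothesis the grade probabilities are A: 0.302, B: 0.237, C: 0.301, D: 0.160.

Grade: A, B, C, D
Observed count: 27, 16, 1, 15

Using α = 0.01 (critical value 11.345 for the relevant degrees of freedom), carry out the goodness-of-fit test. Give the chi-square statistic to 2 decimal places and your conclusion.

Expected counts E_i = n·p_i: 59×0.302 = 17.818, 59×0.237 = 13.983, 59×0.301 = 17.759, 59×0.160 = 9.44.
cat         O        E   (O−E)²/E
A          27   17.818      4.732
B          16   13.983      0.291
C           1   17.759     15.815
D          15     9.44      3.275
Sum = 24.11
df = 3. Since 24.11 > 11.345, we reject H₀.

24.11; reject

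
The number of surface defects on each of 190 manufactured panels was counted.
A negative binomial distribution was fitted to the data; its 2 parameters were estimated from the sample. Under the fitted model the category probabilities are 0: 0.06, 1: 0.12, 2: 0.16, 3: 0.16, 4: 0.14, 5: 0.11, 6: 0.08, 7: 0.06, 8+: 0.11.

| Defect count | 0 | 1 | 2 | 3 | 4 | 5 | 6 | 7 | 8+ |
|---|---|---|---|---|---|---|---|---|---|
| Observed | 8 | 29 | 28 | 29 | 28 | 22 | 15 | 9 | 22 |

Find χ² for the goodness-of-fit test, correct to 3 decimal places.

Expected counts E_i = n·p_i: 190×0.06 = 11.4, 190×0.12 = 22.8, 190×0.16 = 30.4, 190×0.16 = 30.4, 190×0.14 = 26.6, 190×0.11 = 20.9, 190×0.08 = 15.2, 190×0.06 = 11.4, 190×0.11 = 20.9.
0: (8 − 11.4)²/11.4 = 11.56/11.4 = 1.0140
1: (29 − 22.8)²/22.8 = 38.44/22.8 = 1.6860
2: (28 − 30.4)²/30.4 = 5.76/30.4 = 0.1895
3: (29 − 30.4)²/30.4 = 1.96/30.4 = 0.0645
4: (28 − 26.6)²/26.6 = 1.96/26.6 = 0.0737
5: (22 − 20.9)²/20.9 = 1.21/20.9 = 0.0579
6: (15 − 15.2)²/15.2 = 0.04/15.2 = 0.0026
7: (9 − 11.4)²/11.4 = 5.76/11.4 = 0.5053
8+: (22 − 20.9)²/20.9 = 1.21/20.9 = 0.0579
Sum = 3.651

3.651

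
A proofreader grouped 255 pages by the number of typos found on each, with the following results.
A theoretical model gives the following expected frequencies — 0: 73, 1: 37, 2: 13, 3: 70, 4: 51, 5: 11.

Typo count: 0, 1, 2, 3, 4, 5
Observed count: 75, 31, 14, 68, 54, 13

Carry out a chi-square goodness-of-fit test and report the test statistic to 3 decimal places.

0: (75 − 73)²/73 = 4/73 = 0.0548
1: (31 − 37)²/37 = 36/37 = 0.9730
2: (14 − 13)²/13 = 1/13 = 0.0769
3: (68 − 70)²/70 = 4/70 = 0.0571
4: (54 − 51)²/51 = 9/51 = 0.1765
5: (13 − 11)²/11 = 4/11 = 0.3636
Sum = 1.702

1.702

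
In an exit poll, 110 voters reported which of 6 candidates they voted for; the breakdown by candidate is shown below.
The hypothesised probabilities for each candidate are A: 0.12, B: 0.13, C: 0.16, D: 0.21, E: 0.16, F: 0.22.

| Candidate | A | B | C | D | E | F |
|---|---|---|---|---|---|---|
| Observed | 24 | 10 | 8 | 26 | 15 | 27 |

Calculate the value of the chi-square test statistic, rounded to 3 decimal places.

Expected counts E_i = n·p_i: 110×0.12 = 13.2, 110×0.13 = 14.3, 110×0.16 = 17.6, 110×0.21 = 23.1, 110×0.16 = 17.6, 110×0.22 = 24.2.
χ² = (24−13.2)²/13.2 + (10−14.3)²/14.3 + (8−17.6)²/17.6 + (26−23.1)²/23.1 + (15−17.6)²/17.6 + (27−24.2)²/24.2
   = 8.8364 + 1.2930 + 5.2364 + 0.3641 + 0.3841 + 0.3240
Sum = 16.438

16.438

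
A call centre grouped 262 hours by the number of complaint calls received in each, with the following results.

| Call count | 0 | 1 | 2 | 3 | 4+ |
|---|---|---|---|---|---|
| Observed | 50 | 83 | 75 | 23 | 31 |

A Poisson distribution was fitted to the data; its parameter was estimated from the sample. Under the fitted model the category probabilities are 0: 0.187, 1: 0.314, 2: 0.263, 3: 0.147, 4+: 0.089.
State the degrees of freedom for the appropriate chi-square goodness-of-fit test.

3

There are k = 5 categories and 1 parameter estimated from the data, so df = 5 − 1 − 1 = 3.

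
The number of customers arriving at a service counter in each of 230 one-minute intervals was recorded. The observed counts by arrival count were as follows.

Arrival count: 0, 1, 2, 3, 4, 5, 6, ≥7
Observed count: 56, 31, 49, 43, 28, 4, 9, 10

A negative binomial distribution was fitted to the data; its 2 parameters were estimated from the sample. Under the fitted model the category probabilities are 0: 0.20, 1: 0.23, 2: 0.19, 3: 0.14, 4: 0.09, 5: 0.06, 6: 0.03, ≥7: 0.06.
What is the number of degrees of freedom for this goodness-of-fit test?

5

There are k = 8 categories and 2 parameters estimated from the data, so df = 8 − 1 − 2 = 5.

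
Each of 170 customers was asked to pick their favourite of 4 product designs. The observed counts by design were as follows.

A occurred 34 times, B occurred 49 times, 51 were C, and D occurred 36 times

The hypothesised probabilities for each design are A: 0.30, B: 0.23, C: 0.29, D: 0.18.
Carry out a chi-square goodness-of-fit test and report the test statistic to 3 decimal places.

9.185

Expected counts E_i = n·p_i: 170×0.30 = 51, 170×0.23 = 39.1, 170×0.29 = 49.3, 170×0.18 = 30.6.
cat         O        E   (O−E)²/E
A          34       51     5.6667
B          49     39.1     2.5066
C          51     49.3     0.0586
D          36     30.6     0.9529
Sum = 9.185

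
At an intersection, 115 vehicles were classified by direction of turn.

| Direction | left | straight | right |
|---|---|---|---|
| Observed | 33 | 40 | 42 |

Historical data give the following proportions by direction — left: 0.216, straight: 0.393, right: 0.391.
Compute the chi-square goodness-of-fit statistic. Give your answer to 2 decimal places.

3.47

Expected counts E_i = n·p_i: 115×0.216 = 24.84, 115×0.393 = 45.195, 115×0.391 = 44.965.
left: (33 − 24.84)²/24.84 = 66.5856/24.84 = 2.681
straight: (40 − 45.195)²/45.195 = 26.988025/45.195 = 0.597
right: (42 − 44.965)²/44.965 = 8.791225/44.965 = 0.196
Sum = 3.47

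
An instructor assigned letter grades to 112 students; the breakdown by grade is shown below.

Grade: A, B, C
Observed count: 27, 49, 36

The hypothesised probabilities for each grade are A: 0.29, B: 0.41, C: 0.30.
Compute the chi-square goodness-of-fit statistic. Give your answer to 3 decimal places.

1.303

Expected counts E_i = n·p_i: 112×0.29 = 32.48, 112×0.41 = 45.92, 112×0.30 = 33.6.
χ² = (27−32.48)²/32.48 + (49−45.92)²/45.92 + (36−33.6)²/33.6
   = 0.9246 + 0.2066 + 0.1714
Sum = 1.303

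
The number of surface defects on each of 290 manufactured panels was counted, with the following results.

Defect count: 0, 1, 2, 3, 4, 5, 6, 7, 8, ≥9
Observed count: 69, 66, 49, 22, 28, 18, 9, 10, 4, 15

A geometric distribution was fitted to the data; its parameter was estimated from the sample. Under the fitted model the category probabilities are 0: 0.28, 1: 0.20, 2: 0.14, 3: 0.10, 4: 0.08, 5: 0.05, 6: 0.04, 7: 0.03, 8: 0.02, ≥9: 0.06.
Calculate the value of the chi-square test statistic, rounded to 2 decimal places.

9.87

Expected counts E_i = n·p_i: 290×0.28 = 81.2, 290×0.20 = 58, 290×0.14 = 40.6, 290×0.10 = 29, 290×0.08 = 23.2, 290×0.05 = 14.5, 290×0.04 = 11.6, 290×0.03 = 8.7, 290×0.02 = 5.8, 290×0.06 = 17.4.
0: (69 − 81.2)²/81.2 = 148.84/81.2 = 1.833
1: (66 − 58)²/58 = 64/58 = 1.103
2: (49 − 40.6)²/40.6 = 70.56/40.6 = 1.738
3: (22 − 29)²/29 = 49/29 = 1.690
4: (28 − 23.2)²/23.2 = 23.04/23.2 = 0.993
5: (18 − 14.5)²/14.5 = 12.25/14.5 = 0.845
6: (9 − 11.6)²/11.6 = 6.76/11.6 = 0.583
7: (10 − 8.7)²/8.7 = 1.69/8.7 = 0.194
8: (4 − 5.8)²/5.8 = 3.24/5.8 = 0.559
≥9: (15 − 17.4)²/17.4 = 5.76/17.4 = 0.331
Sum = 9.87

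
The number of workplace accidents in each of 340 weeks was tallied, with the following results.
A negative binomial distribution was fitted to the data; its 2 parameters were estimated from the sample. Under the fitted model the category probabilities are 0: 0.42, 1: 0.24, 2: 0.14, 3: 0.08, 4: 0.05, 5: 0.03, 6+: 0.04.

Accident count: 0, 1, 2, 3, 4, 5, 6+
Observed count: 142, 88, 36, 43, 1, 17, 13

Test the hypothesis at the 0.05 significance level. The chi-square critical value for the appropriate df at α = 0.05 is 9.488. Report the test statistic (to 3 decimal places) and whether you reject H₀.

Expected counts E_i = n·p_i: 340×0.42 = 142.8, 340×0.24 = 81.6, 340×0.14 = 47.6, 340×0.08 = 27.2, 340×0.05 = 17, 340×0.03 = 10.2, 340×0.04 = 13.6.
0: (142 − 142.8)²/142.8 = 0.64/142.8 = 0.0045
1: (88 − 81.6)²/81.6 = 40.96/81.6 = 0.5020
2: (36 − 47.6)²/47.6 = 134.56/47.6 = 2.8269
3: (43 − 27.2)²/27.2 = 249.64/27.2 = 9.1779
4: (1 − 17)²/17 = 256/17 = 15.0588
5: (17 − 10.2)²/10.2 = 46.24/10.2 = 4.5333
6+: (13 − 13.6)²/13.6 = 0.36/13.6 = 0.0265
Sum = 32.130
df = 4. Since 32.130 > 9.488, we reject H₀.

32.130; reject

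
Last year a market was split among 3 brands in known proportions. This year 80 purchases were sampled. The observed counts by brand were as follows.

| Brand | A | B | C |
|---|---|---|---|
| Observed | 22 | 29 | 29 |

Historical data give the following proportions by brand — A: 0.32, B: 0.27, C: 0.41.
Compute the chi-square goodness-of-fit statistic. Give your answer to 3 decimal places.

Expected counts E_i = n·p_i: 80×0.32 = 25.6, 80×0.27 = 21.6, 80×0.41 = 32.8.
cat         O        E   (O−E)²/E
A          22     25.6     0.5063
B          29     21.6     2.5352
C          29     32.8     0.4402
Sum = 3.482

3.482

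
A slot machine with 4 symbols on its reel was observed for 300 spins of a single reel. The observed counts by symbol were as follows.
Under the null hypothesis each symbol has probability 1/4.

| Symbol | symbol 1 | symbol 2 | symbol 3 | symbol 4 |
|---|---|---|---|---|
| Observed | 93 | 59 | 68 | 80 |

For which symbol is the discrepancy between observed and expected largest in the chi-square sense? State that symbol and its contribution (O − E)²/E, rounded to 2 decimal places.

symbol 1, 4.32

Expected count for each of the 4 categories: 300/4 = 75.
symbol 1: (93 − 75)²/75 = 324/75 = 4.320
symbol 2: (59 − 75)²/75 = 256/75 = 3.413
symbol 3: (68 − 75)²/75 = 49/75 = 0.653
symbol 4: (80 − 75)²/75 = 25/75 = 0.333
The largest term is for symbol 1: 4.32.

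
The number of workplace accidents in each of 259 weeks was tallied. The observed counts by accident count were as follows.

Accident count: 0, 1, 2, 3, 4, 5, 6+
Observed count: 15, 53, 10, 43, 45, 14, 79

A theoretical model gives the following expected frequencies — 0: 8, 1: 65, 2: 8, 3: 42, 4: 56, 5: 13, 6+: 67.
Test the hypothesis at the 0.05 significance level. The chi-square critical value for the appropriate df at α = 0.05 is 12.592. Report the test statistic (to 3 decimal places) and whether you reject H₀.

13.251; reject

cat         O        E   (O−E)²/E
0          15        8     6.1250
1          53       65     2.2154
2          10        8     0.5000
3          43       42     0.0238
4          45       56     2.1607
5          14       13     0.0769
6+         79       67     2.1493
Sum = 13.251
df = 6. Since 13.251 > 12.592, we reject H₀.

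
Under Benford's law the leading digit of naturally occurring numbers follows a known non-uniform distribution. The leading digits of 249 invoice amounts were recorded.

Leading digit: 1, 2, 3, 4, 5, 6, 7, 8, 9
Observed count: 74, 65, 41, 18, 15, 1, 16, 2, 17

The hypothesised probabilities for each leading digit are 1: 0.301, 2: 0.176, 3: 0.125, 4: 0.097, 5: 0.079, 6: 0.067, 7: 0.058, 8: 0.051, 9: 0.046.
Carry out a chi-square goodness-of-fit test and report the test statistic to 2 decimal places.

42.66

Expected counts E_i = n·p_i: 249×0.301 = 74.949, 249×0.176 = 43.824, 249×0.125 = 31.125, 249×0.097 = 24.153, 249×0.079 = 19.671, 249×0.067 = 16.683, 249×0.058 = 14.442, 249×0.051 = 12.699, 249×0.046 = 11.454.
1: (74 − 74.949)²/74.949 = 0.900601/74.949 = 0.012
2: (65 − 43.824)²/43.824 = 448.422976/43.824 = 10.232
3: (41 − 31.125)²/31.125 = 97.515625/31.125 = 3.133
4: (18 − 24.153)²/24.153 = 37.859409/24.153 = 1.567
5: (15 − 19.671)²/19.671 = 21.818241/19.671 = 1.109
6: (1 − 16.683)²/16.683 = 245.956489/16.683 = 14.743
7: (16 − 14.442)²/14.442 = 2.427364/14.442 = 0.168
8: (2 − 12.699)²/12.699 = 114.468601/12.699 = 9.014
9: (17 − 11.454)²/11.454 = 30.758116/11.454 = 2.685
Sum = 42.66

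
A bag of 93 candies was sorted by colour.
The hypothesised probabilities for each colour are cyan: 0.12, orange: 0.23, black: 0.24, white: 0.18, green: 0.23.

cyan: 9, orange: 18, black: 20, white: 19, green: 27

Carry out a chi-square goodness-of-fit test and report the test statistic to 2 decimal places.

2.97

Expected counts E_i = n·p_i: 93×0.12 = 11.16, 93×0.23 = 21.39, 93×0.24 = 22.32, 93×0.18 = 16.74, 93×0.23 = 21.39.
cyan: (9 − 11.16)²/11.16 = 4.6656/11.16 = 0.418
orange: (18 − 21.39)²/21.39 = 11.4921/21.39 = 0.537
black: (20 − 22.32)²/22.32 = 5.3824/22.32 = 0.241
white: (19 − 16.74)²/16.74 = 5.1076/16.74 = 0.305
green: (27 − 21.39)²/21.39 = 31.4721/21.39 = 1.471
Sum = 2.97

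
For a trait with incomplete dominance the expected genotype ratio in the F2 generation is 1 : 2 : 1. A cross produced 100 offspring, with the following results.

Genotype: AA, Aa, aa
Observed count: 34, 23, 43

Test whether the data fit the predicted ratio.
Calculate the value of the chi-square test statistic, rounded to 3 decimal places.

30.780

Ratio total = 4. Expected counts: 100×1/4 = 25, 100×2/4 = 50, 100×1/4 = 25.
AA: (34 − 25)²/25 = 81/25 = 3.2400
Aa: (23 − 50)²/50 = 729/50 = 14.5800
aa: (43 − 25)²/25 = 324/25 = 12.9600
Sum = 30.780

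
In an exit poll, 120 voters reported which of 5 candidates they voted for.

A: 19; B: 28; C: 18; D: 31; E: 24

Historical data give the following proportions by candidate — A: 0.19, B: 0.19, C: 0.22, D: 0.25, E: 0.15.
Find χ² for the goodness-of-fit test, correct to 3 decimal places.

6.525

Expected counts E_i = n·p_i: 120×0.19 = 22.8, 120×0.19 = 22.8, 120×0.22 = 26.4, 120×0.25 = 30, 120×0.15 = 18.
cat         O        E   (O−E)²/E
A          19     22.8     0.6333
B          28     22.8     1.1860
C          18     26.4     2.6727
D          31       30     0.0333
E          24       18     2.0000
Sum = 6.525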